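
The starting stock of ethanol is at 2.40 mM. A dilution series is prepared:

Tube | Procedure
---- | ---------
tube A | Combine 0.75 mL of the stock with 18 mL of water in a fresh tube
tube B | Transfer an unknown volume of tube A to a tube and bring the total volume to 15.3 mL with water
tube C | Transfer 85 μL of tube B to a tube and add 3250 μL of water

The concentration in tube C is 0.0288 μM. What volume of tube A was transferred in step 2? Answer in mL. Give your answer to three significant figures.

Step 1: 0.75 mL + 18 mL = 18.75 mL total → factor 18.75/0.75 = 25
Step 2: v brought to 15.3 mL → factor = 15.3 mL/v
Step 3: 85 μL + 3250 μL = 3335 μL total → factor 3335/85 = 39.235
Product of known-step factors = 980.88
Overall factor = 2.40 mM / (0.0288 μM) = 83333
Step-2 factor = 83333 / 980.88 = 84.958
v = 15.3 mL / 84.958 = 0.180 mL

0.180 mL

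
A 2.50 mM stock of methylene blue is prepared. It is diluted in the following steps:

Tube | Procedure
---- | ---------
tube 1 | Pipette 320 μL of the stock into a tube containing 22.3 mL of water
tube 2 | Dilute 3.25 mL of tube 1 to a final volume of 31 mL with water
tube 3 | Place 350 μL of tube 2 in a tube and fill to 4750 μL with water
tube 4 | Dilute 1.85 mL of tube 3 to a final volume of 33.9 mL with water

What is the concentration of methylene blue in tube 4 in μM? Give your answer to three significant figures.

0.0149 μM

Step 1: 320 μL + 22.3 mL = 22620 μL total → factor 22620/320 = 70.688
Step 2: 3.25 mL brought to 31 mL → factor 31/3.25 = 9.5385
Step 3: 350 μL brought to 4750 μL → factor 4750/350 = 13.571
Step 4: 1.85 mL brought to 33.9 mL → factor 33.9/1.85 = 18.324
Overall dilution factor = 70.688 × 9.5385 × 13.571 × 18.324 = 1.6768 × 10^5
Final = 2.50 mM / 1.6768 × 10^5 = 1.491 × 10^-5 mM = 0.0149 μM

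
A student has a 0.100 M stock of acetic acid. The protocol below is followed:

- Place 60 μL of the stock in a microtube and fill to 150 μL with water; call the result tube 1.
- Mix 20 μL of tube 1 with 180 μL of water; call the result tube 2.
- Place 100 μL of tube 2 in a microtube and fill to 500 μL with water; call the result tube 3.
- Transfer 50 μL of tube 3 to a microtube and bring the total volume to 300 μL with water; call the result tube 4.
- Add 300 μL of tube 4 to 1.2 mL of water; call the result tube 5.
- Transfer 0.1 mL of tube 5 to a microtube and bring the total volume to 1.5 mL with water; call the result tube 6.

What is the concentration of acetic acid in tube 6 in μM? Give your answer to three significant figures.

Step 1: 60 μL brought to 150 μL → factor 150/60 = 2.5
Step 2: 20 μL + 180 μL = 200 μL total → factor 200/20 = 10
Step 3: 100 μL brought to 500 μL → factor 500/100 = 5
Step 4: 50 μL brought to 300 μL → factor 300/50 = 6
Step 5: 300 μL + 1.2 mL = 1500 μL total → factor 1500/300 = 5
Step 6: 0.1 mL brought to 1.5 mL → factor 1.5/0.1 = 15
Overall dilution factor = 2.5 × 10 × 5 × 6 × 5 × 15 = 56250
Final = 0.100 M / 56250 = 1.778 × 10^-6 M = 1.78 μM

1.78 μM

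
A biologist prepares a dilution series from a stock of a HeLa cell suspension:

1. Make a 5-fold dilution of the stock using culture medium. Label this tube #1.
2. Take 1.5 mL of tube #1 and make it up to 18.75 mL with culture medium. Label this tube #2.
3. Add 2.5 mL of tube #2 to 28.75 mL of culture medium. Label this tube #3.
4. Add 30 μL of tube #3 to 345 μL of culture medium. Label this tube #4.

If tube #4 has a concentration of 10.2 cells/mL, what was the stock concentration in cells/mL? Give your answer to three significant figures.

9.96 × 10^4 cells/mL

Step 1: 5-fold → factor 5
Step 2: 1.5 mL brought to 18.75 mL → factor 18.75/1.5 = 12.5
Step 3: 2.5 mL + 28.75 mL = 31.25 mL total → factor 31.25/2.5 = 12.5
Step 4: 30 μL + 345 μL = 375 μL total → factor 375/30 = 12.5
Overall dilution factor = 5 × 12.5 × 12.5 × 12.5 = 9765.6
Stock = 10.2 cells/mL × 9765.6 = 9.96 × 10^4 cells/mL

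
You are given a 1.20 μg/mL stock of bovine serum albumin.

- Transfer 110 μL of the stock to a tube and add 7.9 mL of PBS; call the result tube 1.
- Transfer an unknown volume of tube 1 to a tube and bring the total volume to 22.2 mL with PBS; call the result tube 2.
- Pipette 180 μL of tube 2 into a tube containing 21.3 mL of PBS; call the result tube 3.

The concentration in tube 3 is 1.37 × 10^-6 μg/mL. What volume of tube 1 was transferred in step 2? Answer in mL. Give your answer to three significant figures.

0.220 mL

Step 1: 110 μL + 7.9 mL = 8010 μL total → factor 8010/110 = 72.818
Step 2: v brought to 22.2 mL → factor = 22.2 mL/v
Step 3: 180 μL + 21.3 mL = 21480 μL total → factor 21480/180 = 119.33
Product of known-step factors = 8689.6
Overall factor = 1.20 μg/mL / (1.37 × 10^-6 μg/mL) = 8.7591 × 10^5
Step-2 factor = 8.7591 × 10^5 / 8689.6 = 100.8
v = 22.2 mL / 100.8 = 0.220 mL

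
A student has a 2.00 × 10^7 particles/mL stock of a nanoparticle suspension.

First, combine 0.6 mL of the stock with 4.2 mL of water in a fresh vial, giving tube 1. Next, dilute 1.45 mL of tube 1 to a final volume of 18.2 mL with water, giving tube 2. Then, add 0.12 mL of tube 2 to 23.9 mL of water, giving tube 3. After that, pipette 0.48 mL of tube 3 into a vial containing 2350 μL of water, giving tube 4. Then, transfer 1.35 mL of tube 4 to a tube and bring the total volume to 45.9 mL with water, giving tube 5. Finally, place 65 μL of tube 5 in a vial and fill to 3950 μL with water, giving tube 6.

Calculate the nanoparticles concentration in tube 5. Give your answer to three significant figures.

Step 1: 0.6 mL + 4.2 mL = 4.8 mL total → factor 4.8/0.6 = 8
Step 2: 1.45 mL brought to 18.2 mL → factor 18.2/1.45 = 12.552
Step 3: 0.12 mL + 23.9 mL = 24.02 mL total → factor 24.02/0.12 = 200.17
Step 4: 0.48 mL + 2350 μL = 2.83 mL total → factor 2.83/0.48 = 5.8958
Step 5: 1.35 mL brought to 45.9 mL → factor 45.9/1.35 = 34
Dilution factor through tube 5 = 8 × 12.552 × 200.17 × 5.8958 × 34 = 4.0291 × 10^6
[tube 5] = 2.00 × 10^7 particles/mL / 4.0291 × 10^6 = 4.96 particles/mL

4.96 particles/mL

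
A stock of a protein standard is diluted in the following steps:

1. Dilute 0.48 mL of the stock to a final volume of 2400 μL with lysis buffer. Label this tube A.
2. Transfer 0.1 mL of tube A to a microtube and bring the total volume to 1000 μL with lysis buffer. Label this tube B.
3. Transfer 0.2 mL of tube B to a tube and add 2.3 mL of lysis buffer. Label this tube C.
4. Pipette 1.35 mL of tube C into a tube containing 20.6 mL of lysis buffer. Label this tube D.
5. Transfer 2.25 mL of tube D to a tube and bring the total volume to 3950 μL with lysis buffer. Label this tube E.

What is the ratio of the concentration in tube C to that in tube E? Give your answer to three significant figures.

Step 1: 0.48 mL brought to 2400 μL → factor 2.4/0.48 = 5
Step 2: 0.1 mL brought to 1000 μL → factor 1/0.1 = 10
Step 3: 0.2 mL + 2.3 mL = 2.5 mL total → factor 2.5/0.2 = 12.5
Step 4: 1.35 mL + 20.6 mL = 21.95 mL total → factor 21.95/1.35 = 16.259
Step 5: 2.25 mL brought to 3950 μL → factor 3.95/2.25 = 1.7556
Dilution factor to tube C = 625; to tube E = 17840
[tube C]/[tube E] = (factor to tube E)/(factor to tube C) = 17840/625 = 28.5

28.5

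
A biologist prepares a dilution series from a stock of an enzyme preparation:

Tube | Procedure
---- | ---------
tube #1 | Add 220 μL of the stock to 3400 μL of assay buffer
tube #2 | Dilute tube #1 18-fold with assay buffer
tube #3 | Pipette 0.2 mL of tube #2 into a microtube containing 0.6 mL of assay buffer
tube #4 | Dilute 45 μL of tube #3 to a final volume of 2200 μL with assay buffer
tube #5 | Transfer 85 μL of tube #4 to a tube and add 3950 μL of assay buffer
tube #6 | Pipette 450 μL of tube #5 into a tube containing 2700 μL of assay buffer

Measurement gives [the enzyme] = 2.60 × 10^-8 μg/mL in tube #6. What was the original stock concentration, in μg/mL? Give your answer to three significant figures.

Step 1: 220 μL + 3400 μL = 3620 μL total → factor 3620/220 = 16.455
Step 2: 18-fold → factor 18
Step 3: 0.2 mL + 0.6 mL = 0.8 mL total → factor 0.8/0.2 = 4
Step 4: 45 μL brought to 2200 μL → factor 2200/45 = 48.889
Step 5: 85 μL + 3950 μL = 4035 μL total → factor 4035/85 = 47.471
Step 6: 450 μL + 2700 μL = 3150 μL total → factor 3150/450 = 7
Overall dilution factor = 16.455 × 18 × 4 × 48.889 × 47.471 × 7 = 1.9246 × 10^7
Stock = 2.60 × 10^-8 μg/mL × 1.9246 × 10^7 = 0.500 μg/mL

0.500 μg/mL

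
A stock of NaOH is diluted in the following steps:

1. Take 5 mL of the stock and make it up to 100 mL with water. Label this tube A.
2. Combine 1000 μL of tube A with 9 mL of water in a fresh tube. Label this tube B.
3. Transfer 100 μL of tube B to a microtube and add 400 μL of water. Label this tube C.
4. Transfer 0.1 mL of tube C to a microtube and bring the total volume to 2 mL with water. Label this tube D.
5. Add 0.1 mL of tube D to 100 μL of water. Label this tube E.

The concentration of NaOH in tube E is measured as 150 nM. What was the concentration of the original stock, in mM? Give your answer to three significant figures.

Step 1: 5 mL brought to 100 mL → factor 100/5 = 20
Step 2: 1000 μL + 9 mL = 10000 μL total → factor 10000/1000 = 10
Step 3: 100 μL + 400 μL = 500 μL total → factor 500/100 = 5
Step 4: 0.1 mL brought to 2 mL → factor 2/0.1 = 20
Step 5: 0.1 mL + 100 μL = 0.2 mL total → factor 0.2/0.1 = 2
Overall dilution factor = 20 × 10 × 5 × 20 × 2 = 40000
Stock = 150 nM × 40000 = 6.000 × 10^6 nM = 6.00 mM

6.00 mM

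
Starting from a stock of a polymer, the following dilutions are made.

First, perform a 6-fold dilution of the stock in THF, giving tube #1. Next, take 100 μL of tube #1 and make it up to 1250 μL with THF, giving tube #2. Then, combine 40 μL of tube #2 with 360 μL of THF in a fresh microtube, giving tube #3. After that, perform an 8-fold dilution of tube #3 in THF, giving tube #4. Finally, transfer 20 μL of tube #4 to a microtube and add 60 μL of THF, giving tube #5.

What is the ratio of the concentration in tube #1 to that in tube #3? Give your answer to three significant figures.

Step 1: 6-fold → factor 6
Step 2: 100 μL brought to 1250 μL → factor 1250/100 = 12.5
Step 3: 40 μL + 360 μL = 400 μL total → factor 400/40 = 10
Dilution factor to tube #1 = 6; to tube #3 = 750
[tube #1]/[tube #3] = (factor to tube #3)/(factor to tube #1) = 750/6 = 125

125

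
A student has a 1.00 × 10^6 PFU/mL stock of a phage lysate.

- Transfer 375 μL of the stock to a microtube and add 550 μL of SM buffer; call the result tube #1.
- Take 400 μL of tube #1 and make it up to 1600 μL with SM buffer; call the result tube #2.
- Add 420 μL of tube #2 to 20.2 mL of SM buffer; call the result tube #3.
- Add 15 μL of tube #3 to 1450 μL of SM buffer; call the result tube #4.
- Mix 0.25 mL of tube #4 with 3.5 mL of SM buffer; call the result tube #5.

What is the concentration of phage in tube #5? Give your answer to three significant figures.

Step 1: 375 μL + 550 μL = 925 μL total → factor 925/375 = 2.4667
Step 2: 400 μL brought to 1600 μL → factor 1600/400 = 4
Step 3: 420 μL + 20.2 mL = 20620 μL total → factor 20620/420 = 49.095
Step 4: 15 μL + 1450 μL = 1465 μL total → factor 1465/15 = 97.667
Step 5: 0.25 mL + 3.5 mL = 3.75 mL total → factor 3.75/0.25 = 15
Overall dilution factor = 2.4667 × 4 × 49.095 × 97.667 × 15 = 7.0966 × 10^5
Final = 1.00 × 10^6 PFU/mL / 7.0966 × 10^5 = 1.41 PFU/mL

1.41 PFU/mL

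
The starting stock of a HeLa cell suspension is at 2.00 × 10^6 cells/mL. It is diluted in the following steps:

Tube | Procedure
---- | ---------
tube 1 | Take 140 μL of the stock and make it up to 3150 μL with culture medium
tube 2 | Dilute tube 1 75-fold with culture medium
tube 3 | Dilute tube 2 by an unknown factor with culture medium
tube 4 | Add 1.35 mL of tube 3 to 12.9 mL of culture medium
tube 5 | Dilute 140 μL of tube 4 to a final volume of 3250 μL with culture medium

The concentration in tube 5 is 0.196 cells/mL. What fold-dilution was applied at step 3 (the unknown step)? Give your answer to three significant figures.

24.7-fold

Step 1: 140 μL brought to 3150 μL → factor 3150/140 = 22.5
Step 2: 75-fold → factor 75
Step 3: unknown factor x
Step 4: 1.35 mL + 12.9 mL = 14.25 mL total → factor 14.25/1.35 = 10.556
Step 5: 140 μL brought to 3250 μL → factor 3250/140 = 23.214
Product of known-step factors = 4.135 × 10^5
Overall factor = 2.00 × 10^6 cells/mL / (0.196 cells/mL) = 1.0204 × 10^7
x = 1.0204 × 10^7 / 4.135 × 10^5 = 24.7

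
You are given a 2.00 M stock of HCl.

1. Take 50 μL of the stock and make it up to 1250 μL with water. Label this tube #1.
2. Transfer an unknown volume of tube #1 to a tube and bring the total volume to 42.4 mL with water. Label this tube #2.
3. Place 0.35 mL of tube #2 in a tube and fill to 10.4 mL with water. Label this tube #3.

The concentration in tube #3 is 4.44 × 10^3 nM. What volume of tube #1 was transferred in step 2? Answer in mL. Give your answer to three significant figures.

Step 1: 50 μL brought to 1250 μL → factor 1250/50 = 25
Step 2: v brought to 42.4 mL → factor = 42.4 mL/v
Step 3: 0.35 mL brought to 10.4 mL → factor 10.4/0.35 = 29.714
Product of known-step factors = 742.86
Overall factor = 2.00 M / (4.44 × 10^3 nM) = 4.5045 × 10^5
Step-2 factor = 4.5045 × 10^5 / 742.86 = 606.38
v = 42.4 mL / 606.38 = 0.0699 mL

0.0699 mL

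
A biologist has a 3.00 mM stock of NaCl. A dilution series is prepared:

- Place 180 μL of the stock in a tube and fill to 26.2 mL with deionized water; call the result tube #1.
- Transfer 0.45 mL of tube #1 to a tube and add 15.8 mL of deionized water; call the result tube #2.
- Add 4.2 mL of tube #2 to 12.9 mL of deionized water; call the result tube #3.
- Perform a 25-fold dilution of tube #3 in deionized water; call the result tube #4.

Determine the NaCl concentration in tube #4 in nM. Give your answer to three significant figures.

Step 1: 180 μL brought to 26.2 mL → factor 26200/180 = 145.56
Step 2: 0.45 mL + 15.8 mL = 16.25 mL total → factor 16.25/0.45 = 36.111
Step 3: 4.2 mL + 12.9 mL = 17.1 mL total → factor 17.1/4.2 = 4.0714
Step 4: 25-fold → factor 25
Overall dilution factor = 145.56 × 36.111 × 4.0714 × 25 = 5.35 × 10^5
Final = 3.00 mM / 5.35 × 10^5 = 5.607 × 10^-6 mM = 5.61 nM

5.61 nM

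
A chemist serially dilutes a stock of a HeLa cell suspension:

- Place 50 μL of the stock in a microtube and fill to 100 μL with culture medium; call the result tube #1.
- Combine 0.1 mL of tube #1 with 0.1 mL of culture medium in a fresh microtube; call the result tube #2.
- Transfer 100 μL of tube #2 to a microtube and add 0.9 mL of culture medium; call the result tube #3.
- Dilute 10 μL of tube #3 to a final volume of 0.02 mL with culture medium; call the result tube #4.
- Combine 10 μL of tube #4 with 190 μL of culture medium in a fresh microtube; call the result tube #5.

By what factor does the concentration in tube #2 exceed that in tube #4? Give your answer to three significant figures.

20.0

Step 1: 50 μL brought to 100 μL → factor 100/50 = 2
Step 2: 0.1 mL + 0.1 mL = 0.2 mL total → factor 0.2/0.1 = 2
Step 3: 100 μL + 0.9 mL = 1000 μL total → factor 1000/100 = 10
Step 4: 10 μL brought to 0.02 mL → factor 20/10 = 2
Dilution factor to tube #2 = 4; to tube #4 = 80
[tube #2]/[tube #4] = (factor to tube #4)/(factor to tube #2) = 80/4 = 20.0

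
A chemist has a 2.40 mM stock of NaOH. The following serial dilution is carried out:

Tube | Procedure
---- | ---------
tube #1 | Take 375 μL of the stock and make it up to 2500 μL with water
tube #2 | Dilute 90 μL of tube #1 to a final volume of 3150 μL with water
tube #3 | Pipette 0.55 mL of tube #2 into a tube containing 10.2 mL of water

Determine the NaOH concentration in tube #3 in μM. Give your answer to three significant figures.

0.526 μM

Step 1: 375 μL brought to 2500 μL → factor 2500/375 = 6.6667
Step 2: 90 μL brought to 3150 μL → factor 3150/90 = 35
Step 3: 0.55 mL + 10.2 mL = 10.75 mL total → factor 10.75/0.55 = 19.545
Overall dilution factor = 6.6667 × 35 × 19.545 = 4560.6
Final = 2.40 mM / 4560.6 = 0.0005262 mM = 0.526 μM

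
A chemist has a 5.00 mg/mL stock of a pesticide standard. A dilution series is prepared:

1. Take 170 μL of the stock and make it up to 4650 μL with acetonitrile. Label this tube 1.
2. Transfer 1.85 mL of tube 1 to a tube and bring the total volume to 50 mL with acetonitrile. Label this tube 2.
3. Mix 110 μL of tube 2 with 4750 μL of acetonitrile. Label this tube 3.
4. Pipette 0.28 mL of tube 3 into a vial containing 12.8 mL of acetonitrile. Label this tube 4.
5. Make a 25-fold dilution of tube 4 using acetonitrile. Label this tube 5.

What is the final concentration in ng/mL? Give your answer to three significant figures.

0.131 ng/mL

Step 1: 170 μL brought to 4650 μL → factor 4650/170 = 27.353
Step 2: 1.85 mL brought to 50 mL → factor 50/1.85 = 27.027
Step 3: 110 μL + 4750 μL = 4860 μL total → factor 4860/110 = 44.182
Step 4: 0.28 mL + 12.8 mL = 13.08 mL total → factor 13.08/0.28 = 46.714
Step 5: 25-fold → factor 25
Overall dilution factor = 27.353 × 27.027 × 44.182 × 46.714 × 25 = 3.8145 × 10^7
Final = 5.00 mg/mL / 3.8145 × 10^7 = 1.311 × 10^-7 mg/mL = 0.131 ng/mL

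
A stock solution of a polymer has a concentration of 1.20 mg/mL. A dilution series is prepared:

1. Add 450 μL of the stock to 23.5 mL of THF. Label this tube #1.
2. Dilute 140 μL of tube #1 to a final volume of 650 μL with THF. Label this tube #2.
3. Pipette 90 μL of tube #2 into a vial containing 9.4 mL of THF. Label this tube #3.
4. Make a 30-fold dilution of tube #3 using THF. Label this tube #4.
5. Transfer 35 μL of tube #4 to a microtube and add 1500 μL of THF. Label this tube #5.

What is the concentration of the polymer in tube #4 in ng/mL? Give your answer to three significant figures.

1.54 ng/mL

Step 1: 450 μL + 23.5 mL = 23950 μL total → factor 23950/450 = 53.222
Step 2: 140 μL brought to 650 μL → factor 650/140 = 4.6429
Step 3: 90 μL + 9.4 mL = 9490 μL total → factor 9490/90 = 105.44
Step 4: 30-fold → factor 30
Dilution factor through tube #4 = 53.222 × 4.6429 × 105.44 × 30 = 7.8167 × 10^5
[tube #4] = 1.20 mg/mL / 7.8167 × 10^5 = 1.535 × 10^-6 mg/mL = 1.54 ng/mL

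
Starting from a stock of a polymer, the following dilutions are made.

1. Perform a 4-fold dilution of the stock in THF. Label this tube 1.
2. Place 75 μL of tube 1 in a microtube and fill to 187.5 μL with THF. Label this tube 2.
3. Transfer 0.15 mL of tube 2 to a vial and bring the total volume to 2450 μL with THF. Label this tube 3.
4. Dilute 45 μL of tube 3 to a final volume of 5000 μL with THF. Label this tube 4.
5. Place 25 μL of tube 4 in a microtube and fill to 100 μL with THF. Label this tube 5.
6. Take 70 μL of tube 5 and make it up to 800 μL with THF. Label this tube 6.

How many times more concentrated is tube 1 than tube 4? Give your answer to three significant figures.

4.54 × 10^3

Step 1: 4-fold → factor 4
Step 2: 75 μL brought to 187.5 μL → factor 187.5/75 = 2.5
Step 3: 0.15 mL brought to 2450 μL → factor 2.45/0.15 = 16.333
Step 4: 45 μL brought to 5000 μL → factor 5000/45 = 111.11
Dilution factor to tube 1 = 4; to tube 4 = 18148
[tube 1]/[tube 4] = (factor to tube 4)/(factor to tube 1) = 18148/4 = 4.54 × 10^3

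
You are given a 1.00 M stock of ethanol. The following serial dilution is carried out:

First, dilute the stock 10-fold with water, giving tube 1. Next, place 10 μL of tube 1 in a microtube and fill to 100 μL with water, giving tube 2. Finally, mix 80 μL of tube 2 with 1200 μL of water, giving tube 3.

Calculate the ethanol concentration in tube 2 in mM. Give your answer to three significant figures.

10.0 mM

Step 1: 10-fold → factor 10
Step 2: 10 μL brought to 100 μL → factor 100/10 = 10
Dilution factor through tube 2 = 10 × 10 = 100
[tube 2] = 1.00 M / 100 = 0.01000 M = 10.0 mM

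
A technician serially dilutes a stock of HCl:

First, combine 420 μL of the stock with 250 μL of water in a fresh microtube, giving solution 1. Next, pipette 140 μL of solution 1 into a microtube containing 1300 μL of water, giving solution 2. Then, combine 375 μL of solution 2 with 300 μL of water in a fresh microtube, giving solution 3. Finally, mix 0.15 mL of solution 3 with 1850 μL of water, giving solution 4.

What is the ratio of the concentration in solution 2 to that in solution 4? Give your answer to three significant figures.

24.0

Step 1: 420 μL + 250 μL = 670 μL total → factor 670/420 = 1.5952
Step 2: 140 μL + 1300 μL = 1440 μL total → factor 1440/140 = 10.286
Step 3: 375 μL + 300 μL = 675 μL total → factor 675/375 = 1.8
Step 4: 0.15 mL + 1850 μL = 2 mL total → factor 2/0.15 = 13.333
Dilution factor to solution 2 = 16.408; to solution 4 = 393.8
[solution 2]/[solution 4] = (factor to solution 4)/(factor to solution 2) = 393.8/16.408 = 24.0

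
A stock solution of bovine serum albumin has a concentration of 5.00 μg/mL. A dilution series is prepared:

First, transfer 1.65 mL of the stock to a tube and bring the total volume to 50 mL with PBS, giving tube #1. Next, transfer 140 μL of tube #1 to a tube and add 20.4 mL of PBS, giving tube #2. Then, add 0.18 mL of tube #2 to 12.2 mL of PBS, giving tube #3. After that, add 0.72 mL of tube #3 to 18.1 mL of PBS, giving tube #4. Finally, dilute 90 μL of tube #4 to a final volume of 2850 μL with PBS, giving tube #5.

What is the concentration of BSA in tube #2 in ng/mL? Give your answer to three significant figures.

1.12 ng/mL

Step 1: 1.65 mL brought to 50 mL → factor 50/1.65 = 30.303
Step 2: 140 μL + 20.4 mL = 20540 μL total → factor 20540/140 = 146.71
Dilution factor through tube #2 = 30.303 × 146.71 = 4445.9
[tube #2] = 5.00 μg/mL / 4445.9 = 0.001125 μg/mL = 1.12 ng/mL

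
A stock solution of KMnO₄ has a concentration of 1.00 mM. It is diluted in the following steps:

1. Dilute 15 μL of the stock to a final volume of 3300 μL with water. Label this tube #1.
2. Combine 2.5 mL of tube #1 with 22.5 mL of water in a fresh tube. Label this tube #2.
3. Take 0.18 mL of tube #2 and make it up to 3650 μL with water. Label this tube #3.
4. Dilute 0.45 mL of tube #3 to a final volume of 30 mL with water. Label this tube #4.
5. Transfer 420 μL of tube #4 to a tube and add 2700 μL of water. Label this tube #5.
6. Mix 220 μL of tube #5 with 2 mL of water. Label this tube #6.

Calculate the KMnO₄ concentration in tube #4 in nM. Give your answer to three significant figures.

0.336 nM

Step 1: 15 μL brought to 3300 μL → factor 3300/15 = 220
Step 2: 2.5 mL + 22.5 mL = 25 mL total → factor 25/2.5 = 10
Step 3: 0.18 mL brought to 3650 μL → factor 3.65/0.18 = 20.278
Step 4: 0.45 mL brought to 30 mL → factor 30/0.45 = 66.667
Dilution factor through tube #4 = 220 × 10 × 20.278 × 66.667 = 2.9741 × 10^6
[tube #4] = 1.00 mM / 2.9741 × 10^6 = 3.362 × 10^-7 mM = 0.336 nM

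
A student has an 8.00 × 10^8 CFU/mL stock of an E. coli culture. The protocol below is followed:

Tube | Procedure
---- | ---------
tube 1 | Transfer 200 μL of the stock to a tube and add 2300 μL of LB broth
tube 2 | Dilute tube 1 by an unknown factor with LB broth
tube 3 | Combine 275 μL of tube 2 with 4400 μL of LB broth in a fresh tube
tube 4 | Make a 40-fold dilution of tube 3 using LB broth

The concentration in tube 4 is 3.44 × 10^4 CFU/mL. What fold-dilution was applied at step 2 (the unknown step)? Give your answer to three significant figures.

2.74-fold

Step 1: 200 μL + 2300 μL = 2500 μL total → factor 2500/200 = 12.5
Step 2: unknown factor x
Step 3: 275 μL + 4400 μL = 4675 μL total → factor 4675/275 = 17
Step 4: 40-fold → factor 40
Product of known-step factors = 8500
Overall factor = 8.00 × 10^8 CFU/mL / (3.44 × 10^4 CFU/mL) = 23256
x = 23256 / 8500 = 2.74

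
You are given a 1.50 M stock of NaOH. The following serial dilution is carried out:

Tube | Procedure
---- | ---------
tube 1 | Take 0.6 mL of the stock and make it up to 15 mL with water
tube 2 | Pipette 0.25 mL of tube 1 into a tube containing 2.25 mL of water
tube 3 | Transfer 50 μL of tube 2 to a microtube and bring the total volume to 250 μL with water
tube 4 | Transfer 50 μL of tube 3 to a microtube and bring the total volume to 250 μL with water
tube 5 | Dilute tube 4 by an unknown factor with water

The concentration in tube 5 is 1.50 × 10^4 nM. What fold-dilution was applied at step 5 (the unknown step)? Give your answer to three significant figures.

16.0-fold

Step 1: 0.6 mL brought to 15 mL → factor 15/0.6 = 25
Step 2: 0.25 mL + 2.25 mL = 2.5 mL total → factor 2.5/0.25 = 10
Step 3: 50 μL brought to 250 μL → factor 250/50 = 5
Step 4: 50 μL brought to 250 μL → factor 250/50 = 5
Step 5: unknown factor x
Product of known-step factors = 6250
Overall factor = 1.50 M / (1.50 × 10^4 nM) = 1 × 10^5
x = 1 × 10^5 / 6250 = 16.0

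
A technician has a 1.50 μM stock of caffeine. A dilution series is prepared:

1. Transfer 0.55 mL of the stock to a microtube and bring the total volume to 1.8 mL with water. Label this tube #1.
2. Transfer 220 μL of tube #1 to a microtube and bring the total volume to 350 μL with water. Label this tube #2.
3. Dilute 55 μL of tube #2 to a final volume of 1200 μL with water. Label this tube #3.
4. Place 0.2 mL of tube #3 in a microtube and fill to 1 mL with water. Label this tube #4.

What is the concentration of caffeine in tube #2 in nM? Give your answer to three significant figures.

Step 1: 0.55 mL brought to 1.8 mL → factor 1.8/0.55 = 3.2727
Step 2: 220 μL brought to 350 μL → factor 350/220 = 1.5909
Dilution factor through tube #2 = 3.2727 × 1.5909 = 5.2066
[tube #2] = 1.50 μM / 5.2066 = 0.2881 μM = 288 nM

288 nM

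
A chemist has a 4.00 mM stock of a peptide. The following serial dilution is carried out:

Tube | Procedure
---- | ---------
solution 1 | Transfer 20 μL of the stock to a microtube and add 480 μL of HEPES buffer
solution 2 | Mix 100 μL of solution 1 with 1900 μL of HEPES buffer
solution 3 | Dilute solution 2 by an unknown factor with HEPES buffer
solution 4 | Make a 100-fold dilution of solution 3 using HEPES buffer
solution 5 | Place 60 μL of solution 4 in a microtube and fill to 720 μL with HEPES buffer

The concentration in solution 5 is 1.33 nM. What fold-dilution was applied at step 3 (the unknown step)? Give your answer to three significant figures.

Step 1: 20 μL + 480 μL = 500 μL total → factor 500/20 = 25
Step 2: 100 μL + 1900 μL = 2000 μL total → factor 2000/100 = 20
Step 3: unknown factor x
Step 4: 100-fold → factor 100
Step 5: 60 μL brought to 720 μL → factor 720/60 = 12
Product of known-step factors = 6 × 10^5
Overall factor = 4.00 mM / (1.33 nM) = 3.0075 × 10^6
x = 3.0075 × 10^6 / 6 × 10^5 = 5.01

5.01-fold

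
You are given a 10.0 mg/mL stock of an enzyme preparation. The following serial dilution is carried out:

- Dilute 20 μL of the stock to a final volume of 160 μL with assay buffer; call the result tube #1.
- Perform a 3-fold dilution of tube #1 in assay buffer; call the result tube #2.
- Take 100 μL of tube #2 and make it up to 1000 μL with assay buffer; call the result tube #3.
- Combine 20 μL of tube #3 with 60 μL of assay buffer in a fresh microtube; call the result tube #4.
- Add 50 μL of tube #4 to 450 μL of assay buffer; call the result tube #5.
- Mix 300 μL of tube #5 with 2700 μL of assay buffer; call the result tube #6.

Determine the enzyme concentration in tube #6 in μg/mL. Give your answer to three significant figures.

0.104 μg/mL

Step 1: 20 μL brought to 160 μL → factor 160/20 = 8
Step 2: 3-fold → factor 3
Step 3: 100 μL brought to 1000 μL → factor 1000/100 = 10
Step 4: 20 μL + 60 μL = 80 μL total → factor 80/20 = 4
Step 5: 50 μL + 450 μL = 500 μL total → factor 500/50 = 10
Step 6: 300 μL + 2700 μL = 3000 μL total → factor 3000/300 = 10
Overall dilution factor = 8 × 3 × 10 × 4 × 10 × 10 = 96000
Final = 10.0 mg/mL / 96000 = 0.0001042 mg/mL = 0.104 μg/mL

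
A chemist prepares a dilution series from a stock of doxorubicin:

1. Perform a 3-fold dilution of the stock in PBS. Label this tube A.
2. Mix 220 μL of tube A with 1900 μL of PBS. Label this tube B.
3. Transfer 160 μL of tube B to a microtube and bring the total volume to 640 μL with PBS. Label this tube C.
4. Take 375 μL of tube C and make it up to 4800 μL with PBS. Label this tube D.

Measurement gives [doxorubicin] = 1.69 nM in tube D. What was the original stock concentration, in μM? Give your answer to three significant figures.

2.50 μM

Step 1: 3-fold → factor 3
Step 2: 220 μL + 1900 μL = 2120 μL total → factor 2120/220 = 9.6364
Step 3: 160 μL brought to 640 μL → factor 640/160 = 4
Step 4: 375 μL brought to 4800 μL → factor 4800/375 = 12.8
Overall dilution factor = 3 × 9.6364 × 4 × 12.8 = 1480.1
Stock = 1.69 nM × 1480.1 = 2501 nM = 2.50 μM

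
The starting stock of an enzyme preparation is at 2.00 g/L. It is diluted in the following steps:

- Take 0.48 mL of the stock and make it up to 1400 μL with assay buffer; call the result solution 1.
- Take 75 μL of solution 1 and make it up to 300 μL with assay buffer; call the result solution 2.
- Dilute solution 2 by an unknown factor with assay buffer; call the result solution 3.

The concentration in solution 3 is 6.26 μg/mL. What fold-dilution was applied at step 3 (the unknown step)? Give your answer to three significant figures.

27.4-fold

Step 1: 0.48 mL brought to 1400 μL → factor 1.4/0.48 = 2.9167
Step 2: 75 μL brought to 300 μL → factor 300/75 = 4
Step 3: unknown factor x
Product of known-step factors = 11.667
Overall factor = 2.00 g/L / (6.26 μg/mL) = 319.49
x = 319.49 / 11.667 = 27.4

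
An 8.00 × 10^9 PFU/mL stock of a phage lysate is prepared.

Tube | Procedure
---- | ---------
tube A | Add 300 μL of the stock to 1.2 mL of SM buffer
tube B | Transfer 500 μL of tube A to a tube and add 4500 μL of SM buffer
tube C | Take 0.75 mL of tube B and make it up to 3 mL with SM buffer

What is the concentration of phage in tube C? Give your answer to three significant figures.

4.00 × 10^7 PFU/mL

Step 1: 300 μL + 1.2 mL = 1500 μL total → factor 1500/300 = 5
Step 2: 500 μL + 4500 μL = 5000 μL total → factor 5000/500 = 10
Step 3: 0.75 mL brought to 3 mL → factor 3/0.75 = 4
Overall dilution factor = 5 × 10 × 4 = 200
Final = 8.00 × 10^9 PFU/mL / 200 = 4.00 × 10^7 PFU/mL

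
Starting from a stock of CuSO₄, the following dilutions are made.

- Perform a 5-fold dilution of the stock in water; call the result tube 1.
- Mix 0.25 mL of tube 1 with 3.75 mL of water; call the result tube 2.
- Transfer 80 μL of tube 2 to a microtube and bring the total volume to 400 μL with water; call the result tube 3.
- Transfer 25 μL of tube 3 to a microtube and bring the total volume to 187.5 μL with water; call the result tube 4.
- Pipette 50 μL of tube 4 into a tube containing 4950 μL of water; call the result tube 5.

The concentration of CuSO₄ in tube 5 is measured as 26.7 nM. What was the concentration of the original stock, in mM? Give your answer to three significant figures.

8.01 mM

Step 1: 5-fold → factor 5
Step 2: 0.25 mL + 3.75 mL = 4 mL total → factor 4/0.25 = 16
Step 3: 80 μL brought to 400 μL → factor 400/80 = 5
Step 4: 25 μL brought to 187.5 μL → factor 187.5/25 = 7.5
Step 5: 50 μL + 4950 μL = 5000 μL total → factor 5000/50 = 100
Overall dilution factor = 5 × 16 × 5 × 7.5 × 100 = 3 × 10^5
Stock = 26.7 nM × 3 × 10^5 = 8.010 × 10^6 nM = 8.01 mM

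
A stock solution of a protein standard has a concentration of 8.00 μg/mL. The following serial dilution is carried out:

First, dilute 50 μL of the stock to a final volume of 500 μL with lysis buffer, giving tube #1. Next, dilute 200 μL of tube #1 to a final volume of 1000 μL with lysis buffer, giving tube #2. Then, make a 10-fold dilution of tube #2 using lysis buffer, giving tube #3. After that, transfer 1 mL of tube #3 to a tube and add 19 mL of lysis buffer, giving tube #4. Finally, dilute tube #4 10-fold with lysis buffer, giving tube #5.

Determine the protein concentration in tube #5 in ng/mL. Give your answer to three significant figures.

Step 1: 50 μL brought to 500 μL → factor 500/50 = 10
Step 2: 200 μL brought to 1000 μL → factor 1000/200 = 5
Step 3: 10-fold → factor 10
Step 4: 1 mL + 19 mL = 20 mL total → factor 20/1 = 20
Step 5: 10-fold → factor 10
Overall dilution factor = 10 × 5 × 10 × 20 × 10 = 1 × 10^5
Final = 8.00 μg/mL / 1 × 10^5 = 8.000 × 10^-5 μg/mL = 0.0800 ng/mL

0.0800 ng/mL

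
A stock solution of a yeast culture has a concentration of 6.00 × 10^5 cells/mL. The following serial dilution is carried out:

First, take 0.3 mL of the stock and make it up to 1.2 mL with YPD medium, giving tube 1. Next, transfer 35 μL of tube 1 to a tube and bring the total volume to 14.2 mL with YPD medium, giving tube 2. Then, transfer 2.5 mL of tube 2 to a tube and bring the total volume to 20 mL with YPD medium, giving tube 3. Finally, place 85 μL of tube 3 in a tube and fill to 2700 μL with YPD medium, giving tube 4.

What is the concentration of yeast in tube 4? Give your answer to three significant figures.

Step 1: 0.3 mL brought to 1.2 mL → factor 1.2/0.3 = 4
Step 2: 35 μL brought to 14.2 mL → factor 14200/35 = 405.71
Step 3: 2.5 mL brought to 20 mL → factor 20/2.5 = 8
Step 4: 85 μL brought to 2700 μL → factor 2700/85 = 31.765
Overall dilution factor = 4 × 405.71 × 8 × 31.765 = 4.124 × 10^5
Final = 6.00 × 10^5 cells/mL / 4.124 × 10^5 = 1.45 cells/mL

1.45 cells/mL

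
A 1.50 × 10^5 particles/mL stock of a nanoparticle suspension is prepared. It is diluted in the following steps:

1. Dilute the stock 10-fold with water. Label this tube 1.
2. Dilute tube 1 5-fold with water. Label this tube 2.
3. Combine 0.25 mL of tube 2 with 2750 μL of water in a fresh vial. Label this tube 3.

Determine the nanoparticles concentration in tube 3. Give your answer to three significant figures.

Step 1: 10-fold → factor 10
Step 2: 5-fold → factor 5
Step 3: 0.25 mL + 2750 μL = 3 mL total → factor 3/0.25 = 12
Overall dilution factor = 10 × 5 × 12 = 600
Final = 1.50 × 10^5 particles/mL / 600 = 250 particles/mL

250 particles/mL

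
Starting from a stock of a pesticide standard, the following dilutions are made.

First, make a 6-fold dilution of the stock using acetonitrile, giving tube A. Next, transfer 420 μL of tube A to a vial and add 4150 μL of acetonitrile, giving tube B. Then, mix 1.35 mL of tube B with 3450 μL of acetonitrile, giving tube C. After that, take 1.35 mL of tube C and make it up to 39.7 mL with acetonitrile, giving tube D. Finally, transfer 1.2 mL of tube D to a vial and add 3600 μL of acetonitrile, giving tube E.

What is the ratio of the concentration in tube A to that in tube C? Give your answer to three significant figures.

38.7

Step 1: 6-fold → factor 6
Step 2: 420 μL + 4150 μL = 4570 μL total → factor 4570/420 = 10.881
Step 3: 1.35 mL + 3450 μL = 4.8 mL total → factor 4.8/1.35 = 3.5556
Dilution factor to tube A = 6; to tube C = 232.13
[tube A]/[tube C] = (factor to tube C)/(factor to tube A) = 232.13/6 = 38.7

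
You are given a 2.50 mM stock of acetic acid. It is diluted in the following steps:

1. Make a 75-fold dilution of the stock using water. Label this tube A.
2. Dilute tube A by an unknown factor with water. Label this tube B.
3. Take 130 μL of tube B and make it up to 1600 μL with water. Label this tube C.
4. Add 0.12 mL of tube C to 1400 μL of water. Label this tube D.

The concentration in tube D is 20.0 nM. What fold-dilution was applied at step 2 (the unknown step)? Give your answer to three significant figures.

10.7-fold

Step 1: 75-fold → factor 75
Step 2: unknown factor x
Step 3: 130 μL brought to 1600 μL → factor 1600/130 = 12.308
Step 4: 0.12 mL + 1400 μL = 1.52 mL total → factor 1.52/0.12 = 12.667
Product of known-step factors = 11692
Overall factor = 2.50 mM / (20.0 nM) = 1.25 × 10^5
x = 1.25 × 10^5 / 11692 = 10.7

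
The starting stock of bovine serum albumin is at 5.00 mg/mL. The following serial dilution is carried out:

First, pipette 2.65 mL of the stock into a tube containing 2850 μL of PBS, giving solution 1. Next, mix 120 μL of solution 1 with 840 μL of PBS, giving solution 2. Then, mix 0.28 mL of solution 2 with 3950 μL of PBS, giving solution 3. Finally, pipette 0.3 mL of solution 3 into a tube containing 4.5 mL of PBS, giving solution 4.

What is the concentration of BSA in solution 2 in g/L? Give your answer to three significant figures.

0.301 g/L

Step 1: 2.65 mL + 2850 μL = 5.5 mL total → factor 5.5/2.65 = 2.0755
Step 2: 120 μL + 840 μL = 960 μL total → factor 960/120 = 8
Dilution factor through solution 2 = 2.0755 × 8 = 16.604
[solution 2] = 5.00 mg/mL / 16.604 = 0.3011 mg/mL = 0.301 g/L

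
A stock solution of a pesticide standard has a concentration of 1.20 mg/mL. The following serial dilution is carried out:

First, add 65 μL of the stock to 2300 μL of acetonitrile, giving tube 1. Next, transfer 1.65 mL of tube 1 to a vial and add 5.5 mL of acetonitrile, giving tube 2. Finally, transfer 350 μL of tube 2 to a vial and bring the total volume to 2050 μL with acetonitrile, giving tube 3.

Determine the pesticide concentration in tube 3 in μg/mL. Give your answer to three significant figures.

Step 1: 65 μL + 2300 μL = 2365 μL total → factor 2365/65 = 36.385
Step 2: 1.65 mL + 5.5 mL = 7.15 mL total → factor 7.15/1.65 = 4.3333
Step 3: 350 μL brought to 2050 μL → factor 2050/350 = 5.8571
Overall dilution factor = 36.385 × 4.3333 × 5.8571 = 923.48
Final = 1.20 mg/mL / 923.48 = 0.001299 mg/mL = 1.30 μg/mL

1.30 μg/mL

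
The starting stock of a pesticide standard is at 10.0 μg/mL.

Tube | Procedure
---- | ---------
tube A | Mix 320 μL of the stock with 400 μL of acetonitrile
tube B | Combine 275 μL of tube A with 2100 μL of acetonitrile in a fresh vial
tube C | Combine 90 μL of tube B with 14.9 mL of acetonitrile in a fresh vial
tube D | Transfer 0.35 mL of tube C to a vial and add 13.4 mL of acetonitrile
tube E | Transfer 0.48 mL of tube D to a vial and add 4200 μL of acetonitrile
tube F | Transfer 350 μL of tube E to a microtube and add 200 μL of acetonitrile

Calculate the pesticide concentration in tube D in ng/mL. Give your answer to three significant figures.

0.0786 ng/mL

Step 1: 320 μL + 400 μL = 720 μL total → factor 720/320 = 2.25
Step 2: 275 μL + 2100 μL = 2375 μL total → factor 2375/275 = 8.6364
Step 3: 90 μL + 14.9 mL = 14990 μL total → factor 14990/90 = 166.56
Step 4: 0.35 mL + 13.4 mL = 13.75 mL total → factor 13.75/0.35 = 39.286
Dilution factor through tube D = 2.25 × 8.6364 × 166.56 × 39.286 = 1.2715 × 10^5
[tube D] = 10.0 μg/mL / 1.2715 × 10^5 = 7.865 × 10^-5 μg/mL = 0.0786 ng/mL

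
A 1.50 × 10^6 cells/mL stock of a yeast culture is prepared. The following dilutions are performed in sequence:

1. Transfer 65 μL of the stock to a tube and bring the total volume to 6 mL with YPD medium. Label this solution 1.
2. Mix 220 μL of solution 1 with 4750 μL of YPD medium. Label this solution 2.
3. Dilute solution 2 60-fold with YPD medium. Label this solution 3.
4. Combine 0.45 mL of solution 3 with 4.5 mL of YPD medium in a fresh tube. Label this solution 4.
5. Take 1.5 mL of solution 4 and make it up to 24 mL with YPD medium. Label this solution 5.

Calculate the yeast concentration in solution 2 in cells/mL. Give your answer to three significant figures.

719 cells/mL

Step 1: 65 μL brought to 6 mL → factor 6000/65 = 92.308
Step 2: 220 μL + 4750 μL = 4970 μL total → factor 4970/220 = 22.591
Dilution factor through solution 2 = 92.308 × 22.591 = 2085.3
[solution 2] = 1.50 × 10^6 cells/mL / 2085.3 = 719 cells/mL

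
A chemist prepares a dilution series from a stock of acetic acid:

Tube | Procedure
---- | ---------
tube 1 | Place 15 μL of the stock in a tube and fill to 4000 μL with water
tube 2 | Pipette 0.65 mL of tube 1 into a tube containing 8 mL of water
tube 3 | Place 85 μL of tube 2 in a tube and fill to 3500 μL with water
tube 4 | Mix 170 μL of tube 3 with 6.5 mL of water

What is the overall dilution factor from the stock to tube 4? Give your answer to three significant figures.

Step 1: 15 μL brought to 4000 μL → factor 4000/15 = 266.67
Step 2: 0.65 mL + 8 mL = 8.65 mL total → factor 8.65/0.65 = 13.308
Step 3: 85 μL brought to 3500 μL → factor 3500/85 = 41.176
Step 4: 170 μL + 6.5 mL = 6670 μL total → factor 6670/170 = 39.235
Overall dilution factor = 266.67 × 13.308 × 41.176 × 39.235 = 5.7332 × 10^6

5.73 × 10^6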